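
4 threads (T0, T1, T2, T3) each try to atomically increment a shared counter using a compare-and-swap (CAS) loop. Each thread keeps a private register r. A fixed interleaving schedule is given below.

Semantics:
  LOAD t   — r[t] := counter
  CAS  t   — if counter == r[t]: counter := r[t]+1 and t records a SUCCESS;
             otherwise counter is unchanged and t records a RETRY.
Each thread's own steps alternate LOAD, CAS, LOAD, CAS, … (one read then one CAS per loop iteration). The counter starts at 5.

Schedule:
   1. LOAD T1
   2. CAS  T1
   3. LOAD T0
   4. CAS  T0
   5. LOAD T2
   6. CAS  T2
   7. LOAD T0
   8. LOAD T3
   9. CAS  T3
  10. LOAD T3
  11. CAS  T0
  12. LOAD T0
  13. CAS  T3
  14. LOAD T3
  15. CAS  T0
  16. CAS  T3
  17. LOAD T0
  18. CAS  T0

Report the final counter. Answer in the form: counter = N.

counter = 12

#1 T1 reads 5
#2 T1 CAS(5→6) writes; counter now 6
#3 T0 reads 6
#4 T0 CAS(6→7) writes; counter now 7
#5 T2 reads 7
#6 T2 CAS(7→8) writes; counter now 8
#7 T0 reads 8
#8 T3 reads 8
#9 T3 CAS(8→9) writes; counter now 9
#10 T3 reads 9
#11 T0 CAS(8→9) fails; counter now 9
#12 T0 reads 9
#13 T3 CAS(9→10) writes; counter now 10
#14 T3 reads 10
#15 T0 CAS(9→10) fails; counter now 10
#16 T3 CAS(10→11) writes; counter now 11
#17 T0 reads 11
#18 T0 CAS(11→12) writes; counter now 12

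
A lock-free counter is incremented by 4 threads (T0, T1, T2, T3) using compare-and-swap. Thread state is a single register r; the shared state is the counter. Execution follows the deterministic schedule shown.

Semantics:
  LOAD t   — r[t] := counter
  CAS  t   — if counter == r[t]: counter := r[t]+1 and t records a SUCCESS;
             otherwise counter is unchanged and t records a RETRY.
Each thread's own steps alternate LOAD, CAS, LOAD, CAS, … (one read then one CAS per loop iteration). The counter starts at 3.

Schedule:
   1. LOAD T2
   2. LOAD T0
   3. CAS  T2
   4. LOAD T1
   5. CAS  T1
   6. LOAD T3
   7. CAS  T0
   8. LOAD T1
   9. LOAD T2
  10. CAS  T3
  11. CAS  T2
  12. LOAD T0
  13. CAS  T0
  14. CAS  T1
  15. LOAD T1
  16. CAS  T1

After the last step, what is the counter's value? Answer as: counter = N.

counter = 8

   1) LOAD T2:  M=3  r_T2=3
   2) LOAD T0:  M=3  r_T0=3
   3) CAS  T2:  M=4  r_T2=3 ✓
   4) LOAD T1:  M=4  r_T1=4
   5) CAS  T1:  M=5  r_T1=4 ✓
   6) LOAD T3:  M=5  r_T3=5
   7) CAS  T0:  M=5  r_T0=3 ✗
   8) LOAD T1:  M=5  r_T1=5
   9) LOAD T2:  M=5  r_T2=5
  10) CAS  T3:  M=6  r_T3=5 ✓
  11) CAS  T2:  M=6  r_T2=5 ✗
  12) LOAD T0:  M=6  r_T0=6
  13) CAS  T0:  M=7  r_T0=6 ✓
  14) CAS  T1:  M=7  r_T1=5 ✗
  15) LOAD T1:  M=7  r_T1=7
  16) CAS  T1:  M=8  r_T1=7 ✓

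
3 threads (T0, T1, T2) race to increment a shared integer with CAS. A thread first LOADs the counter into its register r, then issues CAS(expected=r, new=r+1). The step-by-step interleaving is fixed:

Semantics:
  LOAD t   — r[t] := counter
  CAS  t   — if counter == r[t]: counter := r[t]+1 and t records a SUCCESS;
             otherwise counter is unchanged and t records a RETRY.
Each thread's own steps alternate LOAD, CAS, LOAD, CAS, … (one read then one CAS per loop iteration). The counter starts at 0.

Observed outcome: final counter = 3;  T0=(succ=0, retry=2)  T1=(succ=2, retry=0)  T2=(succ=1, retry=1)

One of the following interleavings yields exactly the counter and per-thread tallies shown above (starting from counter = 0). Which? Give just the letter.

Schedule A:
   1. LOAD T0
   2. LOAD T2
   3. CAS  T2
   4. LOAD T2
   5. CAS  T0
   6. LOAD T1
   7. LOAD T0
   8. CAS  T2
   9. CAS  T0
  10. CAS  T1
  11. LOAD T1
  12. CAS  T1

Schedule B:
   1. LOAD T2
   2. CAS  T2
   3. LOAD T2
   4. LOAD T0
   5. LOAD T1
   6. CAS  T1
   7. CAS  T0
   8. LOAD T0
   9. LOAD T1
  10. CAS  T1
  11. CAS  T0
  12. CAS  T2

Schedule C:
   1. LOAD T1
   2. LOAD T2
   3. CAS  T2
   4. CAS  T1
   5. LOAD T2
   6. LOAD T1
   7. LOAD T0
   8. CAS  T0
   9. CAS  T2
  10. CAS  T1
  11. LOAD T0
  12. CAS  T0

Run B:
   1) LOAD T2:  M=0  r_T2=0
   2) CAS  T2:  M=1  r_T2=0 ✓
   3) LOAD T2:  M=1  r_T2=1
   4) LOAD T0:  M=1  r_T0=1
   5) LOAD T1:  M=1  r_T1=1
   6) CAS  T1:  M=2  r_T1=1 ✓
   7) CAS  T0:  M=2  r_T0=1 ✗
   8) LOAD T0:  M=2  r_T0=2
   9) LOAD T1:  M=2  r_T1=2
  10) CAS  T1:  M=3  r_T1=2 ✓
  11) CAS  T0:  M=3  r_T0=2 ✗
  12) CAS  T2:  M=3  r_T2=1 ✗

B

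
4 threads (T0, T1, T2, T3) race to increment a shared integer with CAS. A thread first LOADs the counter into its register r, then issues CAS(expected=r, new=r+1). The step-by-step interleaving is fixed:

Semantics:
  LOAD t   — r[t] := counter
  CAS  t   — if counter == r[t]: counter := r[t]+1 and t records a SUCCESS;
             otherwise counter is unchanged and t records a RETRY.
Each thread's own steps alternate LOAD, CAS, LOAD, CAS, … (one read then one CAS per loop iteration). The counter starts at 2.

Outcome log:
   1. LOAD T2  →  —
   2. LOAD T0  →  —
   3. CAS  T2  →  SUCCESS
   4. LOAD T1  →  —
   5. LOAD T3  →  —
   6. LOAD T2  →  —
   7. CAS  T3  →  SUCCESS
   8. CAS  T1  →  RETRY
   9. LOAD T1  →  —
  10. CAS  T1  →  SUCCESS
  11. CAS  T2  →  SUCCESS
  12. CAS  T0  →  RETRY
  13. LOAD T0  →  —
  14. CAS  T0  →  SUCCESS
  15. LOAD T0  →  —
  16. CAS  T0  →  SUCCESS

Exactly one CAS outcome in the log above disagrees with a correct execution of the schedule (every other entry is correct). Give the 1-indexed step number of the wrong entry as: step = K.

step = 11

Reference trace:
[1] T2.load  rd  (counter 2, T2.r 2)
[2] T0.load  rd  (counter 2, T0.r 2)
[3] T2.cas  hit  (counter 3, T2.r 2)
[4] T1.load  rd  (counter 3, T1.r 3)
[5] T3.load  rd  (counter 3, T3.r 3)
[6] T2.load  rd  (counter 3, T2.r 3)
[7] T3.cas  hit  (counter 4, T3.r 3)
[8] T1.cas  miss  (counter 4, T1.r 3)
[9] T1.load  rd  (counter 4, T1.r 4)
[10] T1.cas  hit  (counter 5, T1.r 4)
[11] T2.cas  miss  (counter 5, T2.r 3)
[12] T0.cas  miss  (counter 5, T0.r 2)
[13] T0.load  rd  (counter 5, T0.r 5)
[14] T0.cas  hit  (counter 6, T0.r 5)
[15] T0.load  rd  (counter 6, T0.r 6)
[16] T0.cas  hit  (counter 7, T0.r 6)
Flip is step 11.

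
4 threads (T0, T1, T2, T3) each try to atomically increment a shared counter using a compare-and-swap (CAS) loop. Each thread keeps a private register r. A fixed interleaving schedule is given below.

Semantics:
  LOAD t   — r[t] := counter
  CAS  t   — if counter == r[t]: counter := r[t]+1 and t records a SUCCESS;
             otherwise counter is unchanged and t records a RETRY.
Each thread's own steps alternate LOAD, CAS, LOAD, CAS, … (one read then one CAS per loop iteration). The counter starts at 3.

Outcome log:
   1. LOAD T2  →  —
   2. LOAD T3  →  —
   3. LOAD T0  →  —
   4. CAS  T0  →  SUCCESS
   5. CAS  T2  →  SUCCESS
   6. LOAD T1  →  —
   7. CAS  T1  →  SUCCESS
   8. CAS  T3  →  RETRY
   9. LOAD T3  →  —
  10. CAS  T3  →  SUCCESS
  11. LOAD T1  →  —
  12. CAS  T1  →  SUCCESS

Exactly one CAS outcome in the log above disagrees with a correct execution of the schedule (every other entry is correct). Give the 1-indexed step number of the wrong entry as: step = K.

Re-executing:
   1) LOAD T2:  M=3  r_T2=3
   2) LOAD T3:  M=3  r_T3=3
   3) LOAD T0:  M=3  r_T0=3
   4) CAS  T0:  M=4  r_T0=3 ✓
   5) CAS  T2:  M=4  r_T2=3 ✗
   6) LOAD T1:  M=4  r_T1=4
   7) CAS  T1:  M=5  r_T1=4 ✓
   8) CAS  T3:  M=5  r_T3=3 ✗
   9) LOAD T3:  M=5  r_T3=5
  10) CAS  T3:  M=6  r_T3=5 ✓
  11) LOAD T1:  M=6  r_T1=6
  12) CAS  T1:  M=7  r_T1=6 ✓
Flip is step 5.

step = 5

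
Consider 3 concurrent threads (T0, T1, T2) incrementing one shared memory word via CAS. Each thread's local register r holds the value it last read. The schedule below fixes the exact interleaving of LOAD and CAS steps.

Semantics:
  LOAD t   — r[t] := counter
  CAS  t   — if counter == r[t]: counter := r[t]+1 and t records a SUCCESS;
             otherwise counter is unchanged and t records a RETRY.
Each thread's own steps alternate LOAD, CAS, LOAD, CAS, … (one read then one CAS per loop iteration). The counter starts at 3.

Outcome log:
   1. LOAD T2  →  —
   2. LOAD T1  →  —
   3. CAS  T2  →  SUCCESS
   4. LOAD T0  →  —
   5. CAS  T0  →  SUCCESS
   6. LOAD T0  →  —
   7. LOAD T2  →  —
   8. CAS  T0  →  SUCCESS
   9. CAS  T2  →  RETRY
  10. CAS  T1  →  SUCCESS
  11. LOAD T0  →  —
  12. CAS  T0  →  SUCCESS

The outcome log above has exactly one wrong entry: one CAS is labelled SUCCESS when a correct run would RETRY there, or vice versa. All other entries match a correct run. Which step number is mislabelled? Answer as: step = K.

step = 10

Reference trace:
step 1: T2 LOAD ⇒ load; ctr=3 reg=3
step 2: T1 LOAD ⇒ load; ctr=3 reg=3
step 3: T2 CAS ⇒ ok; ctr=4 reg=3
step 4: T0 LOAD ⇒ load; ctr=4 reg=4
step 5: T0 CAS ⇒ ok; ctr=5 reg=4
step 6: T0 LOAD ⇒ load; ctr=5 reg=5
step 7: T2 LOAD ⇒ load; ctr=5 reg=5
step 8: T0 CAS ⇒ ok; ctr=6 reg=5
step 9: T2 CAS ⇒ retry; ctr=6 reg=5
step 10: T1 CAS ⇒ retry; ctr=6 reg=3
step 11: T0 LOAD ⇒ load; ctr=6 reg=6
step 12: T0 CAS ⇒ ok; ctr=7 reg=6
Mismatch at 10.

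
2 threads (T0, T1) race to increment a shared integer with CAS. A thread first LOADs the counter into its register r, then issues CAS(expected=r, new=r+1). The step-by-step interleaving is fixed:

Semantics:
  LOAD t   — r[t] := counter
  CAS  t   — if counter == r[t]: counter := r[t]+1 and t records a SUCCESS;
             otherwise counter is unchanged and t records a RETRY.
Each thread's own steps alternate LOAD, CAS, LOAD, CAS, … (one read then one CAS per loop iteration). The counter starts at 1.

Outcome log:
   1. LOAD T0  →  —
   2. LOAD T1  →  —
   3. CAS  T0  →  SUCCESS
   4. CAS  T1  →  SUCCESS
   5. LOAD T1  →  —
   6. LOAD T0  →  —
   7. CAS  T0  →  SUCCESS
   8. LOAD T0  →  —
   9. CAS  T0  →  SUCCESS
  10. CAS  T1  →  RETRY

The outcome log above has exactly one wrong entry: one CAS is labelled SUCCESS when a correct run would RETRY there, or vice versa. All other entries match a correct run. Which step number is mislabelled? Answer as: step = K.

Reference trace:
T0 LOAD — after: cnt=1, r=1 — load
T1 LOAD — after: cnt=1, r=1 — load
T0 CAS — after: cnt=2, r=1 — ok
T1 CAS — after: cnt=2, r=1 — retry
T1 LOAD — after: cnt=2, r=2 — load
T0 LOAD — after: cnt=2, r=2 — load
T0 CAS — after: cnt=3, r=2 — ok
T0 LOAD — after: cnt=3, r=3 — load
T0 CAS — after: cnt=4, r=3 — ok
T1 CAS — after: cnt=4, r=2 — retry
Mismatch at 4.

step = 4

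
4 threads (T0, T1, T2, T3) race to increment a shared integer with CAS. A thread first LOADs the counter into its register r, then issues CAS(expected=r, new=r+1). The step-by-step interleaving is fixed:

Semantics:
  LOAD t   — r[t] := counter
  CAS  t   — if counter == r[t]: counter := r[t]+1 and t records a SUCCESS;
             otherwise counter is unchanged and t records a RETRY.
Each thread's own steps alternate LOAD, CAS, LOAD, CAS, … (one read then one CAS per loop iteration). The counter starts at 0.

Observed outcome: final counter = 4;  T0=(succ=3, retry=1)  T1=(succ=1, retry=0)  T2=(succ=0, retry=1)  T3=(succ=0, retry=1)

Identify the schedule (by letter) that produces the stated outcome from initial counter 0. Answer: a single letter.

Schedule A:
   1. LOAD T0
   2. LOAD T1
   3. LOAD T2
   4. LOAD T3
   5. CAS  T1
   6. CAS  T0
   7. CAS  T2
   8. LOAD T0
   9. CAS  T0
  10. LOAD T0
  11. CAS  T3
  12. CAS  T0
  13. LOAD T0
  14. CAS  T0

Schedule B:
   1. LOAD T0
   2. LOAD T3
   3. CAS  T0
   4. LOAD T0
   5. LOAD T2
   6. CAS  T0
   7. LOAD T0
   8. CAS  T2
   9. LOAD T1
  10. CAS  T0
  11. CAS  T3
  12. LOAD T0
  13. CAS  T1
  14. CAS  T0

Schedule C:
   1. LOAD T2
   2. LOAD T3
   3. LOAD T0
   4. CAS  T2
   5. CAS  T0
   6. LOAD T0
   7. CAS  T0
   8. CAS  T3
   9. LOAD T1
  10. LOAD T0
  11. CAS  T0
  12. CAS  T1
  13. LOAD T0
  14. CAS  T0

A

Simulating candidate A:
T0 LOAD — after: cnt=0, r=0 — load
T1 LOAD — after: cnt=0, r=0 — load
T2 LOAD — after: cnt=0, r=0 — load
T3 LOAD — after: cnt=0, r=0 — load
T1 CAS — after: cnt=1, r=0 — ok
T0 CAS — after: cnt=1, r=0 — retry
T2 CAS — after: cnt=1, r=0 — retry
T0 LOAD — after: cnt=1, r=1 — load
T0 CAS — after: cnt=2, r=1 — ok
T0 LOAD — after: cnt=2, r=2 — load
T3 CAS — after: cnt=2, r=0 — retry
T0 CAS — after: cnt=3, r=2 — ok
T0 LOAD — after: cnt=3, r=3 — load
T0 CAS — after: cnt=4, r=3 — ok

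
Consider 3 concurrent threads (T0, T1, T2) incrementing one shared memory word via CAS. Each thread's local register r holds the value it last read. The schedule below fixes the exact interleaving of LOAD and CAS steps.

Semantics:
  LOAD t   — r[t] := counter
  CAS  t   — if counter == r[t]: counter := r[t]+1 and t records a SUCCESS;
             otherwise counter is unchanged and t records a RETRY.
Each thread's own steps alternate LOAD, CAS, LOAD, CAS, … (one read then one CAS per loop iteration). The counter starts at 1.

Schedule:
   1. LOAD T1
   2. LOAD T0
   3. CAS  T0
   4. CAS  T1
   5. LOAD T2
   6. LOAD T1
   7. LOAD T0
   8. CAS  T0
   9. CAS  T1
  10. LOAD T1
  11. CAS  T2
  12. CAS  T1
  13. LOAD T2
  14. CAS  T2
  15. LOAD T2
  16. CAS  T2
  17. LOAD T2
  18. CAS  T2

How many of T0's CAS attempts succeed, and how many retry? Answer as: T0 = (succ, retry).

T0 = (2, 0)

#1 T1 reads 1
#2 T0 reads 1
#3 T0 CAS(1→2) writes; counter now 2
#4 T1 CAS(1→2) fails; counter now 2
#5 T2 reads 2
#6 T1 reads 2
#7 T0 reads 2
#8 T0 CAS(2→3) writes; counter now 3
#9 T1 CAS(2→3) fails; counter now 3
#10 T1 reads 3
#11 T2 CAS(2→3) fails; counter now 3
#12 T1 CAS(3→4) writes; counter now 4
#13 T2 reads 4
#14 T2 CAS(4→5) writes; counter now 5
#15 T2 reads 5
#16 T2 CAS(5→6) writes; counter now 6
#17 T2 reads 6
#18 T2 CAS(6→7) writes; counter now 7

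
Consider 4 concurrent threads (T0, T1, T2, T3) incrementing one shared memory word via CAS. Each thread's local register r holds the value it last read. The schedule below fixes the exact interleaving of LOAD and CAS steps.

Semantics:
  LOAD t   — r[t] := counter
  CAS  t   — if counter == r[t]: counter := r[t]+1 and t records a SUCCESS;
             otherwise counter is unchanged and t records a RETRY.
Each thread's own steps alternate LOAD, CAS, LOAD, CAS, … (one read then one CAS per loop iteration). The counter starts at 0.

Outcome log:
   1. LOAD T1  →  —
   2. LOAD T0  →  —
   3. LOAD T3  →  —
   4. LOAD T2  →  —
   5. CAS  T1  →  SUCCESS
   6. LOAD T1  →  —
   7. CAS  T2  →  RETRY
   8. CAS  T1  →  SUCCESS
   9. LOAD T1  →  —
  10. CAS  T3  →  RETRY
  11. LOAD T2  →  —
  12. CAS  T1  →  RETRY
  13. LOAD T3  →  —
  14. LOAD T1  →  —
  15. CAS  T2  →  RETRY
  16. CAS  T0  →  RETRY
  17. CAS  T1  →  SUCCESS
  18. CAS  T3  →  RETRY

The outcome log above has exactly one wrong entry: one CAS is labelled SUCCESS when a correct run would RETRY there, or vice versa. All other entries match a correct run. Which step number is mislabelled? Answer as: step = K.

step = 12

Correct run:
   1) LOAD T1:  M=0  r_T1=0
   2) LOAD T0:  M=0  r_T0=0
   3) LOAD T3:  M=0  r_T3=0
   4) LOAD T2:  M=0  r_T2=0
   5) CAS  T1:  M=1  r_T1=0 ✓
   6) LOAD T1:  M=1  r_T1=1
   7) CAS  T2:  M=1  r_T2=0 ✗
   8) CAS  T1:  M=2  r_T1=1 ✓
   9) LOAD T1:  M=2  r_T1=2
  10) CAS  T3:  M=2  r_T3=0 ✗
  11) LOAD T2:  M=2  r_T2=2
  12) CAS  T1:  M=3  r_T1=2 ✓
  13) LOAD T3:  M=3  r_T3=3
  14) LOAD T1:  M=3  r_T1=3
  15) CAS  T2:  M=3  r_T2=2 ✗
  16) CAS  T0:  M=3  r_T0=0 ✗
  17) CAS  T1:  M=4  r_T1=3 ✓
  18) CAS  T3:  M=4  r_T3=3 ✗
Mismatch at 12.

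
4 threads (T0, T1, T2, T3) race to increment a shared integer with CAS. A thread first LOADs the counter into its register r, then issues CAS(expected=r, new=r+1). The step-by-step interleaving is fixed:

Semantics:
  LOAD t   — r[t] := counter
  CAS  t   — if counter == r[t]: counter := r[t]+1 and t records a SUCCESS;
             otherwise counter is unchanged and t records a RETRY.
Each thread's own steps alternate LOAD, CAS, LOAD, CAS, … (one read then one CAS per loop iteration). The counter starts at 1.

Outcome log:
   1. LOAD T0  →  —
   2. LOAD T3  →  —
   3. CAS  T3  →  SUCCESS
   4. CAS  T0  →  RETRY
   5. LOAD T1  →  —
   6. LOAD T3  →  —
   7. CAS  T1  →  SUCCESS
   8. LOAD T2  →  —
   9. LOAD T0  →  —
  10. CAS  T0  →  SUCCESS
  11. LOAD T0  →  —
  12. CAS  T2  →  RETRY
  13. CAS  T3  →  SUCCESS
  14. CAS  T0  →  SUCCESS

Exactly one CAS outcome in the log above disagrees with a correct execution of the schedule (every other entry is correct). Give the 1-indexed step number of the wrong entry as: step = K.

Correct run:
T0 LOAD — after: cnt=1, r=1 — load
T3 LOAD — after: cnt=1, r=1 — load
T3 CAS — after: cnt=2, r=1 — ok
T0 CAS — after: cnt=2, r=1 — retry
T1 LOAD — after: cnt=2, r=2 — load
T3 LOAD — after: cnt=2, r=2 — load
T1 CAS — after: cnt=3, r=2 — ok
T2 LOAD — after: cnt=3, r=3 — load
T0 LOAD — after: cnt=3, r=3 — load
T0 CAS — after: cnt=4, r=3 — ok
T0 LOAD — after: cnt=4, r=4 — load
T2 CAS — after: cnt=4, r=3 — retry
T3 CAS — after: cnt=4, r=2 — retry
T0 CAS — after: cnt=5, r=4 — ok
Flip is step 13.

step = 13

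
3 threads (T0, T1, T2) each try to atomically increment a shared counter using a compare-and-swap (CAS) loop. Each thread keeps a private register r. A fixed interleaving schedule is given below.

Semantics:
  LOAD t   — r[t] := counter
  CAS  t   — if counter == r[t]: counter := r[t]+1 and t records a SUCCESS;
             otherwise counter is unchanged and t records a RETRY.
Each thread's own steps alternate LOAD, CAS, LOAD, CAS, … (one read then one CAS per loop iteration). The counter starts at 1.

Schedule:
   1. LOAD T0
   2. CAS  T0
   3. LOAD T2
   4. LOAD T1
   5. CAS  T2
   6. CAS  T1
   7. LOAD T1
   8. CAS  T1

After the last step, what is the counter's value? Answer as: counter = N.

counter = 4

#1 T0 reads 1
#2 T0 CAS(1→2) writes; counter now 2
#3 T2 reads 2
#4 T1 reads 2
#5 T2 CAS(2→3) writes; counter now 3
#6 T1 CAS(2→3) fails; counter now 3
#7 T1 reads 3
#8 T1 CAS(3→4) writes; counter now 4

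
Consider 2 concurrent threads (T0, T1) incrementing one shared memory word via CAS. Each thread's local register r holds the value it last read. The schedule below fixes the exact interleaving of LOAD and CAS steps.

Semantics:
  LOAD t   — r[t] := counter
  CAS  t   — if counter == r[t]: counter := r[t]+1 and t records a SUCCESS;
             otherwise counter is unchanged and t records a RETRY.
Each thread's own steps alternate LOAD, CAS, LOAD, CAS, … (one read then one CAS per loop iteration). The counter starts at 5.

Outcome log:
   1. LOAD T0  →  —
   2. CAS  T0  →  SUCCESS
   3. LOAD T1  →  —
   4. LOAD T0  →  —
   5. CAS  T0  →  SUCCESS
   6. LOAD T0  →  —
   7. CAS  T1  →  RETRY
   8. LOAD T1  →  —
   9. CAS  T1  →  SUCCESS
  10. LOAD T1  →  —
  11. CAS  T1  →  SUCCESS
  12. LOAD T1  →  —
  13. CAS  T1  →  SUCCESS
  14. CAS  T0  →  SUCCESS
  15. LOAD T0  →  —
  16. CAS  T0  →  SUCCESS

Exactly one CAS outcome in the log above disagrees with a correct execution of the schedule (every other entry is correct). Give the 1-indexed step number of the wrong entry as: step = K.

step = 14

Re-executing:
step 1: T0 LOAD ⇒ load; ctr=5 reg=5
step 2: T0 CAS ⇒ ok; ctr=6 reg=5
step 3: T1 LOAD ⇒ load; ctr=6 reg=6
step 4: T0 LOAD ⇒ load; ctr=6 reg=6
step 5: T0 CAS ⇒ ok; ctr=7 reg=6
step 6: T0 LOAD ⇒ load; ctr=7 reg=7
step 7: T1 CAS ⇒ retry; ctr=7 reg=6
step 8: T1 LOAD ⇒ load; ctr=7 reg=7
step 9: T1 CAS ⇒ ok; ctr=8 reg=7
step 10: T1 LOAD ⇒ load; ctr=8 reg=8
step 11: T1 CAS ⇒ ok; ctr=9 reg=8
step 12: T1 LOAD ⇒ load; ctr=9 reg=9
step 13: T1 CAS ⇒ ok; ctr=10 reg=9
step 14: T0 CAS ⇒ retry; ctr=10 reg=7
step 15: T0 LOAD ⇒ load; ctr=10 reg=10
step 16: T0 CAS ⇒ ok; ctr=11 reg=10
Log disagrees first at step 14.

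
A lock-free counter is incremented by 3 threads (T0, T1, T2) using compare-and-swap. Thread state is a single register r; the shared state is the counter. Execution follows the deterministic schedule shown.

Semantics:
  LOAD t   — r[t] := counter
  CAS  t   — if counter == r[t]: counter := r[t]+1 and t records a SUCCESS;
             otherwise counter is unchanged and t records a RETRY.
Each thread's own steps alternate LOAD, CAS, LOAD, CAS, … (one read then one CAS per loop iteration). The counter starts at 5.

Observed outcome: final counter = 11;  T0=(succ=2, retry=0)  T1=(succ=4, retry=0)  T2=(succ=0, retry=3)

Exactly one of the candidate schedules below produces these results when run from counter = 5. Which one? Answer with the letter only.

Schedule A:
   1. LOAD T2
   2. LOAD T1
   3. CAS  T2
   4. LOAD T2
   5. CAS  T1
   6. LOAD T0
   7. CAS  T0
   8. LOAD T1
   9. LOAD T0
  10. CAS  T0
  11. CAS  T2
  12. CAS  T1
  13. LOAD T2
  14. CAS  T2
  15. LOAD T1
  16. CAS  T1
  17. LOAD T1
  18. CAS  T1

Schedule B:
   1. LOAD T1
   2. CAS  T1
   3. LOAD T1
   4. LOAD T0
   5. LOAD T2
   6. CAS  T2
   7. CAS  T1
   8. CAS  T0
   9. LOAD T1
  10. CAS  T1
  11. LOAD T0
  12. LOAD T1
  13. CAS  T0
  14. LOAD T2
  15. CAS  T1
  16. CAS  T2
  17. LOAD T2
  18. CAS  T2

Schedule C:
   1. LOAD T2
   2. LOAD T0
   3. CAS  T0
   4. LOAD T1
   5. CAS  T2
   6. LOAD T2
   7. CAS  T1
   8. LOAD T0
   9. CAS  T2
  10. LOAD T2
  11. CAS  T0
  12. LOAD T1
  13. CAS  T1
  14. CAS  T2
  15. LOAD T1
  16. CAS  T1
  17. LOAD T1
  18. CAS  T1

Run C:
T2 LOAD — after: cnt=5, r=5 — load
T0 LOAD — after: cnt=5, r=5 — load
T0 CAS — after: cnt=6, r=5 — ok
T1 LOAD — after: cnt=6, r=6 — load
T2 CAS — after: cnt=6, r=5 — retry
T2 LOAD — after: cnt=6, r=6 — load
T1 CAS — after: cnt=7, r=6 — ok
T0 LOAD — after: cnt=7, r=7 — load
T2 CAS — after: cnt=7, r=6 — retry
T2 LOAD — after: cnt=7, r=7 — load
T0 CAS — after: cnt=8, r=7 — ok
T1 LOAD — after: cnt=8, r=8 — load
T1 CAS — after: cnt=9, r=8 — ok
T2 CAS — after: cnt=9, r=7 — retry
T1 LOAD — after: cnt=9, r=9 — load
T1 CAS — after: cnt=10, r=9 — ok
T1 LOAD — after: cnt=10, r=10 — load
T1 CAS — after: cnt=11, r=10 — ok

C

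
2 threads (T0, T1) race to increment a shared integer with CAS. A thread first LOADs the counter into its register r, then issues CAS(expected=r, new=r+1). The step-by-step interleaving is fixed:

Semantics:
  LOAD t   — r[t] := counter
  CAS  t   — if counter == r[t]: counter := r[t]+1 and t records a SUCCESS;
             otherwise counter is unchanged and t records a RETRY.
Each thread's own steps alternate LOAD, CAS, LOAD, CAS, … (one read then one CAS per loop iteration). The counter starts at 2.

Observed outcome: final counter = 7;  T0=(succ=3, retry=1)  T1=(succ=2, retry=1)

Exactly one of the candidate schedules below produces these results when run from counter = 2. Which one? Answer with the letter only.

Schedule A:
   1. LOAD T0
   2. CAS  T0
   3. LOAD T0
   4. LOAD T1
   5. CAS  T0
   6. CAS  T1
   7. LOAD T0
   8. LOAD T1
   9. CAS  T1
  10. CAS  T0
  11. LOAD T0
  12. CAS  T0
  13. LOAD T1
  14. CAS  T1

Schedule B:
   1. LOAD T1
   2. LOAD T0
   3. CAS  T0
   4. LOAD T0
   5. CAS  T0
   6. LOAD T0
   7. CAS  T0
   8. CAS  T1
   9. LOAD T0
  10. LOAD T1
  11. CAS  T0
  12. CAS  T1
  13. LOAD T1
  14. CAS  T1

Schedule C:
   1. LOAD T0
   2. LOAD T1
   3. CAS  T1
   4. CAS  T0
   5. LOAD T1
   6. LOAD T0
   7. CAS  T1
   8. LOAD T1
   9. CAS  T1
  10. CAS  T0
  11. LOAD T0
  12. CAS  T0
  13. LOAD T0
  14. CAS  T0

A

Simulating candidate A:
step 1: T0 LOAD ⇒ load; ctr=2 reg=2
step 2: T0 CAS ⇒ ok; ctr=3 reg=2
step 3: T0 LOAD ⇒ load; ctr=3 reg=3
step 4: T1 LOAD ⇒ load; ctr=3 reg=3
step 5: T0 CAS ⇒ ok; ctr=4 reg=3
step 6: T1 CAS ⇒ retry; ctr=4 reg=3
step 7: T0 LOAD ⇒ load; ctr=4 reg=4
step 8: T1 LOAD ⇒ load; ctr=4 reg=4
step 9: T1 CAS ⇒ ok; ctr=5 reg=4
step 10: T0 CAS ⇒ retry; ctr=5 reg=4
step 11: T0 LOAD ⇒ load; ctr=5 reg=5
step 12: T0 CAS ⇒ ok; ctr=6 reg=5
step 13: T1 LOAD ⇒ load; ctr=6 reg=6
step 14: T1 CAS ⇒ ok; ctr=7 reg=6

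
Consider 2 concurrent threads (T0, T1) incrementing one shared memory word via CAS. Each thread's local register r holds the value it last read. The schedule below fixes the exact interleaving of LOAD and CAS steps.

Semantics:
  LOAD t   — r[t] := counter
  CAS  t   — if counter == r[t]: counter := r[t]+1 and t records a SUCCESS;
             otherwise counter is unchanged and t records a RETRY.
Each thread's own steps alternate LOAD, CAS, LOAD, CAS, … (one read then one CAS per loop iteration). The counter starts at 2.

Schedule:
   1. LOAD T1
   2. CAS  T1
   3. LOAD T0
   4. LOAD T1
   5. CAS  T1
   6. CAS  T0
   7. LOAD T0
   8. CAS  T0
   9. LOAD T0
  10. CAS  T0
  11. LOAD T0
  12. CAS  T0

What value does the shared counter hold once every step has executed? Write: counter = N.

counter = 7

#1 T1 reads 2
#2 T1 CAS(2→3) writes; counter now 3
#3 T0 reads 3
#4 T1 reads 3
#5 T1 CAS(3→4) writes; counter now 4
#6 T0 CAS(3→4) fails; counter now 4
#7 T0 reads 4
#8 T0 CAS(4→5) writes; counter now 5
#9 T0 reads 5
#10 T0 CAS(5→6) writes; counter now 6
#11 T0 reads 6
#12 T0 CAS(6→7) writes; counter now 7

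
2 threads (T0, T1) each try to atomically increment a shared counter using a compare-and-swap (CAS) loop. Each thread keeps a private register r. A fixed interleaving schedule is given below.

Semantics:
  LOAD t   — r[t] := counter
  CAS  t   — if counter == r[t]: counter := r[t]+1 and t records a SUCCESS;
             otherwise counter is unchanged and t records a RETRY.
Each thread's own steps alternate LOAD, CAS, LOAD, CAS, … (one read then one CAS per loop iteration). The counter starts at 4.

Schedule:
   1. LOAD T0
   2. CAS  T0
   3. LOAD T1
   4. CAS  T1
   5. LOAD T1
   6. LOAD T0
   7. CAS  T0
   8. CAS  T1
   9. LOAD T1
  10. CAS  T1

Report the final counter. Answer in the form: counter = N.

counter = 8

step 1: T0 LOAD ⇒ load; ctr=4 reg=4
step 2: T0 CAS ⇒ ok; ctr=5 reg=4
step 3: T1 LOAD ⇒ load; ctr=5 reg=5
step 4: T1 CAS ⇒ ok; ctr=6 reg=5
step 5: T1 LOAD ⇒ load; ctr=6 reg=6
step 6: T0 LOAD ⇒ load; ctr=6 reg=6
step 7: T0 CAS ⇒ ok; ctr=7 reg=6
step 8: T1 CAS ⇒ retry; ctr=7 reg=6
step 9: T1 LOAD ⇒ load; ctr=7 reg=7
step 10: T1 CAS ⇒ ok; ctr=8 reg=7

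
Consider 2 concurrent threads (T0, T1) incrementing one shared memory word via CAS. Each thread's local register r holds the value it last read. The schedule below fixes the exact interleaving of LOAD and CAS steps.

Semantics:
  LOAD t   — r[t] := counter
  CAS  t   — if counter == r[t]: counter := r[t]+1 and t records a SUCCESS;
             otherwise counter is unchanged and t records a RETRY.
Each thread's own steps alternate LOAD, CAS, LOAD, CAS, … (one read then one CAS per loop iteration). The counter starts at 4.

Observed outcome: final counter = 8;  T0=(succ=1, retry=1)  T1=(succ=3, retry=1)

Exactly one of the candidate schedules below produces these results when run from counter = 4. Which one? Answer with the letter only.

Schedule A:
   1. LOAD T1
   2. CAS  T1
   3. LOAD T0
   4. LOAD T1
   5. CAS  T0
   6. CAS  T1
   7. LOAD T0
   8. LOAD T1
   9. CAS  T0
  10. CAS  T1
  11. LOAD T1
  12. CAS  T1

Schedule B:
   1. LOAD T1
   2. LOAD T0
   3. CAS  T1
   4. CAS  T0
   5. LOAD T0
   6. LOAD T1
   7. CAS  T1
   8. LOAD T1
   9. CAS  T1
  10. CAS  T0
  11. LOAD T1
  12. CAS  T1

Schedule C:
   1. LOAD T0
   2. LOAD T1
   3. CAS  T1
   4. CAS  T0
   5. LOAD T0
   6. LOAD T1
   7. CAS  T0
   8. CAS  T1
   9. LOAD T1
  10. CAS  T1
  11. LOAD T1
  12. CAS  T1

C

Simulating candidate C:
   1) LOAD T0:  M=4  r_T0=4
   2) LOAD T1:  M=4  r_T1=4
   3) CAS  T1:  M=5  r_T1=4 ✓
   4) CAS  T0:  M=5  r_T0=4 ✗
   5) LOAD T0:  M=5  r_T0=5
   6) LOAD T1:  M=5  r_T1=5
   7) CAS  T0:  M=6  r_T0=5 ✓
   8) CAS  T1:  M=6  r_T1=5 ✗
   9) LOAD T1:  M=6  r_T1=6
  10) CAS  T1:  M=7  r_T1=6 ✓
  11) LOAD T1:  M=7  r_T1=7
  12) CAS  T1:  M=8  r_T1=7 ✓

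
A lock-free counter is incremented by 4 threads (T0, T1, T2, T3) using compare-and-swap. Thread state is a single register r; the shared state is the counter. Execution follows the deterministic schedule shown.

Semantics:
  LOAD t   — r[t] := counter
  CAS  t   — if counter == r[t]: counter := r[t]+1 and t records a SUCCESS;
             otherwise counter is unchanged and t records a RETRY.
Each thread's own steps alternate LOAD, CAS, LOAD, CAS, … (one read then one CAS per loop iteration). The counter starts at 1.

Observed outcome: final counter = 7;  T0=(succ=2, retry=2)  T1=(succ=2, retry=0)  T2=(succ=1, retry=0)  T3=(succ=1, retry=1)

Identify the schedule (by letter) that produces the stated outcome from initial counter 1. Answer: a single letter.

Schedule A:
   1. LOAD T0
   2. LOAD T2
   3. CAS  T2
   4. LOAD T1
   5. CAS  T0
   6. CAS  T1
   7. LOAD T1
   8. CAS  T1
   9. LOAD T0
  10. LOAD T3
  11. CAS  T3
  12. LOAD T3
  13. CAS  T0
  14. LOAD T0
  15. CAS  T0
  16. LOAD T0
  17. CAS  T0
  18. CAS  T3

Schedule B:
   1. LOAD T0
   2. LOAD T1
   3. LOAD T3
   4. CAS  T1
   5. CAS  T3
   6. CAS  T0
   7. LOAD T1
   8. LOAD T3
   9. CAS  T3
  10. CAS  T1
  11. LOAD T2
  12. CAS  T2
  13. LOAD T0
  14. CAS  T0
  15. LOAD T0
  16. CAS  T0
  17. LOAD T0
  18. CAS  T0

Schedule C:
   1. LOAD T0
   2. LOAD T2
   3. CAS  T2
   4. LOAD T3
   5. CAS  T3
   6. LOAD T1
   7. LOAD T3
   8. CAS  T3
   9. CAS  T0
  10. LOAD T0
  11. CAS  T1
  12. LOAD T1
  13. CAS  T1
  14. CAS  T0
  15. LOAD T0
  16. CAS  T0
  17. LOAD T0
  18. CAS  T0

A

Simulating candidate A:
1. LOAD T0 → mem=1 r[T0]=1 [LOAD]
2. LOAD T2 → mem=1 r[T2]=1 [LOAD]
3. CAS T2 → mem=2 r[T2]=1 [OK]
4. LOAD T1 → mem=2 r[T1]=2 [LOAD]
5. CAS T0 → mem=2 r[T0]=1 [RETRY]
6. CAS T1 → mem=3 r[T1]=2 [OK]
7. LOAD T1 → mem=3 r[T1]=3 [LOAD]
8. CAS T1 → mem=4 r[T1]=3 [OK]
9. LOAD T0 → mem=4 r[T0]=4 [LOAD]
10. LOAD T3 → mem=4 r[T3]=4 [LOAD]
11. CAS T3 → mem=5 r[T3]=4 [OK]
12. LOAD T3 → mem=5 r[T3]=5 [LOAD]
13. CAS T0 → mem=5 r[T0]=4 [RETRY]
14. LOAD T0 → mem=5 r[T0]=5 [LOAD]
15. CAS T0 → mem=6 r[T0]=5 [OK]
16. LOAD T0 → mem=6 r[T0]=6 [LOAD]
17. CAS T0 → mem=7 r[T0]=6 [OK]
18. CAS T3 → mem=7 r[T3]=5 [RETRY]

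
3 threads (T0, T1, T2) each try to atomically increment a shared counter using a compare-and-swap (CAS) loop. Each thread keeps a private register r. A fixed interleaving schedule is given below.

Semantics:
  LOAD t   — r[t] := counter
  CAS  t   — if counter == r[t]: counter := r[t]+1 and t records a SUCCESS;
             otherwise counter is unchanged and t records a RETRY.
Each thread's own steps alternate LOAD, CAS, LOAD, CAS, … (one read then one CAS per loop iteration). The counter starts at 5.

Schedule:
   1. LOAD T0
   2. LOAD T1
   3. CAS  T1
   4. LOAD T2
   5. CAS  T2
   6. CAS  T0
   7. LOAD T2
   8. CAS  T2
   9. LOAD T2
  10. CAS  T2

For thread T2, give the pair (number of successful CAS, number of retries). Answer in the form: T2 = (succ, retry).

T0 LOAD — after: cnt=5, r=5 — load
T1 LOAD — after: cnt=5, r=5 — load
T1 CAS — after: cnt=6, r=5 — ok
T2 LOAD — after: cnt=6, r=6 — load
T2 CAS — after: cnt=7, r=6 — ok
T0 CAS — after: cnt=7, r=5 — retry
T2 LOAD — after: cnt=7, r=7 — load
T2 CAS — after: cnt=8, r=7 — ok
T2 LOAD — after: cnt=8, r=8 — load
T2 CAS — after: cnt=9, r=8 — ok

T2 = (3, 0)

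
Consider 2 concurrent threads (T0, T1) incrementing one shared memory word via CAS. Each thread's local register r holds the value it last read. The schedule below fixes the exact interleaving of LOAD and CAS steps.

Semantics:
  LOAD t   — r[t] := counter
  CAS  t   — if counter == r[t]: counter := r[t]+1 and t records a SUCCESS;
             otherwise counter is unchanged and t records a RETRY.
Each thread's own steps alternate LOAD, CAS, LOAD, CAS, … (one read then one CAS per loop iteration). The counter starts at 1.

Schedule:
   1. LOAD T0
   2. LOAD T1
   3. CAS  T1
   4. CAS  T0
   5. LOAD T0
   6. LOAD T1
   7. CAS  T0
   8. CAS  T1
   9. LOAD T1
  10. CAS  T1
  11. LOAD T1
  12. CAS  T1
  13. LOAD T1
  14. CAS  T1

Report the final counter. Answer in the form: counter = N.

counter = 6

   1) LOAD T0:  M=1  r_T0=1
   2) LOAD T1:  M=1  r_T1=1
   3) CAS  T1:  M=2  r_T1=1 ✓
   4) CAS  T0:  M=2  r_T0=1 ✗
   5) LOAD T0:  M=2  r_T0=2
   6) LOAD T1:  M=2  r_T1=2
   7) CAS  T0:  M=3  r_T0=2 ✓
   8) CAS  T1:  M=3  r_T1=2 ✗
   9) LOAD T1:  M=3  r_T1=3
  10) CAS  T1:  M=4  r_T1=3 ✓
  11) LOAD T1:  M=4  r_T1=4
  12) CAS  T1:  M=5  r_T1=4 ✓
  13) LOAD T1:  M=5  r_T1=5
  14) CAS  T1:  M=6  r_T1=5 ✓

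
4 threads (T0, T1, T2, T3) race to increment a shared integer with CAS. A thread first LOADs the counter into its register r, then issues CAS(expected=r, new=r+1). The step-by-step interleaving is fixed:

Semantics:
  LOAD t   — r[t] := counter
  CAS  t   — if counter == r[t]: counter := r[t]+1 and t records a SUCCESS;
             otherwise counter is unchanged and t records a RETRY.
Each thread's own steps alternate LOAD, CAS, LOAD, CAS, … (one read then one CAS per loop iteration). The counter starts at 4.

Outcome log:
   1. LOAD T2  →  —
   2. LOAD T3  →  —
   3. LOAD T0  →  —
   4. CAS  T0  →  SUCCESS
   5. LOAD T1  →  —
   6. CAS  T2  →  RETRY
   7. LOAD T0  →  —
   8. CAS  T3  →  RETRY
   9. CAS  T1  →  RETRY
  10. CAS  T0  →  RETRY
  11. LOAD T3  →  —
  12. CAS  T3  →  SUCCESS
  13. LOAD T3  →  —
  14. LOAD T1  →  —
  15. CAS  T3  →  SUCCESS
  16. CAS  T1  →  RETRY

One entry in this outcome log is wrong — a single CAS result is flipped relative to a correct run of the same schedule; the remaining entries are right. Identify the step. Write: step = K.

Re-executing:
[1] T2.load  rd  (counter 4, T2.r 4)
[2] T3.load  rd  (counter 4, T3.r 4)
[3] T0.load  rd  (counter 4, T0.r 4)
[4] T0.cas  hit  (counter 5, T0.r 4)
[5] T1.load  rd  (counter 5, T1.r 5)
[6] T2.cas  miss  (counter 5, T2.r 4)
[7] T0.load  rd  (counter 5, T0.r 5)
[8] T3.cas  miss  (counter 5, T3.r 4)
[9] T1.cas  hit  (counter 6, T1.r 5)
[10] T0.cas  miss  (counter 6, T0.r 5)
[11] T3.load  rd  (counter 6, T3.r 6)
[12] T3.cas  hit  (counter 7, T3.r 6)
[13] T3.load  rd  (counter 7, T3.r 7)
[14] T1.load  rd  (counter 7, T1.r 7)
[15] T3.cas  hit  (counter 8, T3.r 7)
[16] T1.cas  miss  (counter 8, T1.r 7)
Flip is step 9.

step = 9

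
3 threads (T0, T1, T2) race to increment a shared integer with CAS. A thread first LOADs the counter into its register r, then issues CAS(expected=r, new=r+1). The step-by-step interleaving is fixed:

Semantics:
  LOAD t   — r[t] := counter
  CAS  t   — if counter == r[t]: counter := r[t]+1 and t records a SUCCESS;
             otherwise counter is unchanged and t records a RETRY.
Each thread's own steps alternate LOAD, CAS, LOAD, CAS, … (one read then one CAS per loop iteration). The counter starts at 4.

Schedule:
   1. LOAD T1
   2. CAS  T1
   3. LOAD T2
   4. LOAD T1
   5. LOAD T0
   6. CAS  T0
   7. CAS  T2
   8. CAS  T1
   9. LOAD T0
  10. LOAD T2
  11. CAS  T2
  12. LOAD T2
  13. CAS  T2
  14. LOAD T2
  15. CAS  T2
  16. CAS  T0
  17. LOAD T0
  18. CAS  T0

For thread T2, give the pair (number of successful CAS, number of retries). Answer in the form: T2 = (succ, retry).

step 1: T1 LOAD ⇒ load; ctr=4 reg=4
step 2: T1 CAS ⇒ ok; ctr=5 reg=4
step 3: T2 LOAD ⇒ load; ctr=5 reg=5
step 4: T1 LOAD ⇒ load; ctr=5 reg=5
step 5: T0 LOAD ⇒ load; ctr=5 reg=5
step 6: T0 CAS ⇒ ok; ctr=6 reg=5
step 7: T2 CAS ⇒ retry; ctr=6 reg=5
step 8: T1 CAS ⇒ retry; ctr=6 reg=5
step 9: T0 LOAD ⇒ load; ctr=6 reg=6
step 10: T2 LOAD ⇒ load; ctr=6 reg=6
step 11: T2 CAS ⇒ ok; ctr=7 reg=6
step 12: T2 LOAD ⇒ load; ctr=7 reg=7
step 13: T2 CAS ⇒ ok; ctr=8 reg=7
step 14: T2 LOAD ⇒ load; ctr=8 reg=8
step 15: T2 CAS ⇒ ok; ctr=9 reg=8
step 16: T0 CAS ⇒ retry; ctr=9 reg=6
step 17: T0 LOAD ⇒ load; ctr=9 reg=9
step 18: T0 CAS ⇒ ok; ctr=10 reg=9

T2 = (3, 1)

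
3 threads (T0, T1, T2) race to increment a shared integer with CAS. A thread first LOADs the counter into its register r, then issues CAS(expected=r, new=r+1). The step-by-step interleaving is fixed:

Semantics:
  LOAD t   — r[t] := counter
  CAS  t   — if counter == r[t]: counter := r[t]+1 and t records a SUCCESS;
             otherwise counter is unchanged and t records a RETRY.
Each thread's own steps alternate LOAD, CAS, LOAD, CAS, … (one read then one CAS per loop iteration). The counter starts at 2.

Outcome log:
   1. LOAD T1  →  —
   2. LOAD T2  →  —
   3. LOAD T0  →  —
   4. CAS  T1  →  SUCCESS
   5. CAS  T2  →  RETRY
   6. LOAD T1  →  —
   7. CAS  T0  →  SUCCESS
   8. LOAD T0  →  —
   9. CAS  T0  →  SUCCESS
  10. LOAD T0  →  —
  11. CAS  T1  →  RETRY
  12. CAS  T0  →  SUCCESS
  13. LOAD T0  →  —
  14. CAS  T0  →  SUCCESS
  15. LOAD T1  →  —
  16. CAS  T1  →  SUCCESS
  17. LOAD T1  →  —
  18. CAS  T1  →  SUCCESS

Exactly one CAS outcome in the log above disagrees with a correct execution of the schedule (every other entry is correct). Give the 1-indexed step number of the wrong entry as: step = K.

step = 7

Re-executing:
#1 T1 reads 2
#2 T2 reads 2
#3 T0 reads 2
#4 T1 CAS(2→3) writes; counter now 3
#5 T2 CAS(2→3) fails; counter now 3
#6 T1 reads 3
#7 T0 CAS(2→3) fails; counter now 3
#8 T0 reads 3
#9 T0 CAS(3→4) writes; counter now 4
#10 T0 reads 4
#11 T1 CAS(3→4) fails; counter now 4
#12 T0 CAS(4→5) writes; counter now 5
#13 T0 reads 5
#14 T0 CAS(5→6) writes; counter now 6
#15 T1 reads 6
#16 T1 CAS(6→7) writes; counter now 7
#17 T1 reads 7
#18 T1 CAS(7→8) writes; counter now 8
Mismatch at 7.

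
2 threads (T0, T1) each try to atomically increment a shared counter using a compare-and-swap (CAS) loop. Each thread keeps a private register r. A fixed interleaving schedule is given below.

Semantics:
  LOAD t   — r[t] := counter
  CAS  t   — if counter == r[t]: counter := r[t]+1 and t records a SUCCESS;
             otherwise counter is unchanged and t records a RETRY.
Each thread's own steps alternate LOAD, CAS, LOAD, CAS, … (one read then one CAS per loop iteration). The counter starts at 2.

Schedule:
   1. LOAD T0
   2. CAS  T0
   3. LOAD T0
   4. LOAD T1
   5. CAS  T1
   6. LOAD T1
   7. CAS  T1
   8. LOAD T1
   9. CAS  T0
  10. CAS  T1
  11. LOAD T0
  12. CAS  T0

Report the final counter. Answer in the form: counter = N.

#1 T0 reads 2
#2 T0 CAS(2→3) writes; counter now 3
#3 T0 reads 3
#4 T1 reads 3
#5 T1 CAS(3→4) writes; counter now 4
#6 T1 reads 4
#7 T1 CAS(4→5) writes; counter now 5
#8 T1 reads 5
#9 T0 CAS(3→4) fails; counter now 5
#10 T1 CAS(5→6) writes; counter now 6
#11 T0 reads 6
#12 T0 CAS(6→7) writes; counter now 7

counter = 7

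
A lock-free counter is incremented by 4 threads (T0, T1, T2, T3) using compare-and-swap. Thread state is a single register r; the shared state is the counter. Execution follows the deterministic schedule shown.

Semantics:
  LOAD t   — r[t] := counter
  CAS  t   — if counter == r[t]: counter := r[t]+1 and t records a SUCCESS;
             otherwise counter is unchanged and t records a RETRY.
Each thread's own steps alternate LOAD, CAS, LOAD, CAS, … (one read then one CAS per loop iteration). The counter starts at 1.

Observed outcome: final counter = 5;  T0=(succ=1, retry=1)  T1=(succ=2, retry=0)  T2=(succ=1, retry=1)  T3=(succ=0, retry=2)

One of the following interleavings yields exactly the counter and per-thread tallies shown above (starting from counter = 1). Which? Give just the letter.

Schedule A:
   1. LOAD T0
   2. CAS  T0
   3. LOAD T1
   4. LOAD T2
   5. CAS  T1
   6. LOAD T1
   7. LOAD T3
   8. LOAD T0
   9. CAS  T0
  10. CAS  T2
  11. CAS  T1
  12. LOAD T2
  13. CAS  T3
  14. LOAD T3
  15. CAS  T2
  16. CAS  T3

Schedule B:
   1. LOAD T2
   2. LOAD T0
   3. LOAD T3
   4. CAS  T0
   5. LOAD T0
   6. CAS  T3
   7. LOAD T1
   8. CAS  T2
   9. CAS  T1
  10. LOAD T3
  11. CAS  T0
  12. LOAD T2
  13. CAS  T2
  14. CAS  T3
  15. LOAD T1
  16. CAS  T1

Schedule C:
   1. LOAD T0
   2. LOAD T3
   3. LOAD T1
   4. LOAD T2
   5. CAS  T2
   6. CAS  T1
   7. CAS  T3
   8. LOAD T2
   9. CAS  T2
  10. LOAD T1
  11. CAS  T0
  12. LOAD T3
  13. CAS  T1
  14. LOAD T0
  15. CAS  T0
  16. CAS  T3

Simulating candidate B:
[1] T2.load  rd  (counter 1, T2.r 1)
[2] T0.load  rd  (counter 1, T0.r 1)
[3] T3.load  rd  (counter 1, T3.r 1)
[4] T0.cas  hit  (counter 2, T0.r 1)
[5] T0.load  rd  (counter 2, T0.r 2)
[6] T3.cas  miss  (counter 2, T3.r 1)
[7] T1.load  rd  (counter 2, T1.r 2)
[8] T2.cas  miss  (counter 2, T2.r 1)
[9] T1.cas  hit  (counter 3, T1.r 2)
[10] T3.load  rd  (counter 3, T3.r 3)
[11] T0.cas  miss  (counter 3, T0.r 2)
[12] T2.load  rd  (counter 3, T2.r 3)
[13] T2.cas  hit  (counter 4, T2.r 3)
[14] T3.cas  miss  (counter 4, T3.r 3)
[15] T1.load  rd  (counter 4, T1.r 4)
[16] T1.cas  hit  (counter 5, T1.r 4)

B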